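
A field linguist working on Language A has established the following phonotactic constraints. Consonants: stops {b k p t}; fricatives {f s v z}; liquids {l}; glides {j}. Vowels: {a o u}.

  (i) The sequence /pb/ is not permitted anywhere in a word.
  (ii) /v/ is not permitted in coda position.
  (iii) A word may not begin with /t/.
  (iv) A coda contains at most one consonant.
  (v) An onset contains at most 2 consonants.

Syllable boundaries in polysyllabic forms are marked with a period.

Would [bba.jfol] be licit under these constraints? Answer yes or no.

yes

[bba.jfol] — σ1 onset /bb/ (2C), coda /∅/ ok; σ2 onset /jf/ (2C), coda /l/ ok → licit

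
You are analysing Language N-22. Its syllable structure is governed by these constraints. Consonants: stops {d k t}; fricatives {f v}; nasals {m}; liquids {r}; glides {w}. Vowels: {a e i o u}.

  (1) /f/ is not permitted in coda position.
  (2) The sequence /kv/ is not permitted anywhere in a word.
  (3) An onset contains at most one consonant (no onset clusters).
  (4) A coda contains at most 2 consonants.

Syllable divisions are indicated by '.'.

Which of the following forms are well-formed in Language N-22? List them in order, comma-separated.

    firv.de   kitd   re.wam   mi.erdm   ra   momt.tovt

firv.de, kitd, re.wam, ra, momt.tovt

firv.de — σ1 onset /f/, coda /rv/ (2C) ok; σ2 onset /d/, coda /∅/ ok → well-formed
kitd — σ1 onset /k/, coda /td/ (2C) ok → well-formed
re.wam — σ1 onset /r/, coda /∅/ ok; σ2 onset /w/, coda /m/ ok → well-formed
mi.erdm — violates constraint 4: syllable 2 coda /rdm/ has 3 consonants (> 2) → ill-formed
ra — σ1 onset /r/, coda /∅/ ok → well-formed
momt.tovt — σ1 onset /m/, coda /mt/ (2C) ok; σ2 onset /t/, coda /vt/ (2C) ok → well-formed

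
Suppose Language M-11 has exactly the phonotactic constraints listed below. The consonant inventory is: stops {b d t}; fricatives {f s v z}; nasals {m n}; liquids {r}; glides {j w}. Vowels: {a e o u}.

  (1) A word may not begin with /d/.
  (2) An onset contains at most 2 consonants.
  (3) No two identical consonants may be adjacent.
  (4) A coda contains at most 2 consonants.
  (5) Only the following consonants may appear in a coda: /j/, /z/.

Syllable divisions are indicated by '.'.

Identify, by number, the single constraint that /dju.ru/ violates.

/dju.ru/: word begins with /d/.
This is a violation of constraint 1: "A word may not begin with /d/."
The remaining constraints (2, 3, 4, 5) are satisfied.

1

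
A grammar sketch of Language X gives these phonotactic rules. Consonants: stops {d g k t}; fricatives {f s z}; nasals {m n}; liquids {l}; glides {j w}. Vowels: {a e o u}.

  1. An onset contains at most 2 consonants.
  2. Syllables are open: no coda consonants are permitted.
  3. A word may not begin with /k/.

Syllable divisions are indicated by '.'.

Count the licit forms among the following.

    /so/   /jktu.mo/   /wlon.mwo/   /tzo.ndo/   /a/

/so/ — σ1 onset /s/, coda /∅/ ok → licit
/jktu.mo/ — violates constraint 1: syllable 1 onset /jkt/ has 3 consonants (> 2) → illicit
/wlon.mwo/ — violates constraint 2: syllable 1 coda /n/ has 1 consonant (> 0) → illicit
/tzo.ndo/ — σ1 onset /tz/ (2C), coda /∅/ ok; σ2 onset /nd/ (2C), coda /∅/ ok → licit
/a/ — σ1 onset /∅/, coda /∅/ ok → licit
Licit: /so/, /tzo.ndo/, /a/ → 3.

3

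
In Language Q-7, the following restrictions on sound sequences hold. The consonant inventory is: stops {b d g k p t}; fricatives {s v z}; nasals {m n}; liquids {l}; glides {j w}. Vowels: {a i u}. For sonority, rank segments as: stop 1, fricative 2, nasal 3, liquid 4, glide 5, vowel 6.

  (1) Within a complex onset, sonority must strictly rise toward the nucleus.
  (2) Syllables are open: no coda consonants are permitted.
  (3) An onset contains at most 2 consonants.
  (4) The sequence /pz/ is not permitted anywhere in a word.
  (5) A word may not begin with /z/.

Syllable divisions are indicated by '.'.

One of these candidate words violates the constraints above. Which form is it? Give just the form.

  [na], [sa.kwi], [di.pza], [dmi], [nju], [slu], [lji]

[di.pza]

[na] — σ1 onset /n/, coda /∅/ ok → permitted
[sa.kwi] — σ1 onset /s/, coda /∅/ ok; σ2 onset /kw/ (1→5 rises), coda /∅/ ok → permitted
[di.pza] — violates constraint 4: contains banned sequence /pz/ → not permitted
[dmi] — σ1 onset /dm/ (1→3 rises), coda /∅/ ok → permitted
[nju] — σ1 onset /nj/ (3→5 rises), coda /∅/ ok → permitted
[slu] — σ1 onset /sl/ (2→4 rises), coda /∅/ ok → permitted
[lji] — σ1 onset /lj/ (4→5 rises), coda /∅/ ok → permitted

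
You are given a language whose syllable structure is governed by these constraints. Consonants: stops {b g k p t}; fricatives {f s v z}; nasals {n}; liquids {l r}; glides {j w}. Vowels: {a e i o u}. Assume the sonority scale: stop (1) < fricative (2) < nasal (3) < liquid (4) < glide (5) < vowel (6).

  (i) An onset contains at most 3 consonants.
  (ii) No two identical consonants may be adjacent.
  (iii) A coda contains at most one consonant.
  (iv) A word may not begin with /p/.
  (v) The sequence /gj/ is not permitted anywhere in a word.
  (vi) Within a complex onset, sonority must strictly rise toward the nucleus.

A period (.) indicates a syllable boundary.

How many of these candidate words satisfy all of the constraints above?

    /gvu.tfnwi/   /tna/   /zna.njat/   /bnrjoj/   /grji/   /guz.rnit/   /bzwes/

/gvu.tfnwi/ — violates constraint (i): syllable 2 onset /tfnw/ has 4 consonants (> 3) → phonotactically illegal
/tna/ — σ1 onset /tn/ (1→3 rises), coda /∅/ ok → phonotactically legal
/zna.njat/ — σ1 onset /zn/ (2→3 rises), coda /∅/ ok; σ2 onset /nj/ (3→5 rises), coda /t/ ok → phonotactically legal
/bnrjoj/ — violates constraint (i): syllable 1 onset /bnrj/ has 4 consonants (> 3) → phonotactically illegal
/grji/ — σ1 onset /grj/ (1→4→5 rises), coda /∅/ ok → phonotactically legal
/guz.rnit/ — violates constraint (vi): syllable 2 onset /rn/: /r/ (liquid, 4) → /n/ (nasal, 3) does not rise → phonotactically illegal
/bzwes/ — σ1 onset /bzw/ (1→2→5 rises), coda /s/ ok → phonotactically legal
Phonotactically legal: /tna/, /zna.njat/, /grji/, /bzwes/ → 4.

4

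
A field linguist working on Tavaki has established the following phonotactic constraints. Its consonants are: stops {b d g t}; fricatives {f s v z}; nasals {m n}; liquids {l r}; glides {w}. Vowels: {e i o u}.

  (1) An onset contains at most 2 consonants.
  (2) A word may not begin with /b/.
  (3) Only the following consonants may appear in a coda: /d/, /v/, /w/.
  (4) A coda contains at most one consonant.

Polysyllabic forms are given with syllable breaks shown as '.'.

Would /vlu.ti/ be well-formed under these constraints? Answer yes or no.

/vlu.ti/ — σ1 onset /vl/ (2C), coda /∅/ ok; σ2 onset /t/, coda /∅/ ok → well-formed

yes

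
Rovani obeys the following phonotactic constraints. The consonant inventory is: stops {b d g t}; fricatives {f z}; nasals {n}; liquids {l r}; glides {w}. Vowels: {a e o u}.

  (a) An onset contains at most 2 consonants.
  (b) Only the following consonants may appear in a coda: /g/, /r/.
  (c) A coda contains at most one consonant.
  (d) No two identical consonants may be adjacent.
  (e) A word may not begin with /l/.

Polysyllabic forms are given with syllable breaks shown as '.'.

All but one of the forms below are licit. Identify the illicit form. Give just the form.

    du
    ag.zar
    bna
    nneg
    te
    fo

du — σ1 onset /d/, coda /∅/ ok → licit
ag.zar — σ1 onset /∅/, coda /g/ ok; σ2 onset /z/, coda /r/ ok → licit
bna — σ1 onset /bn/ (2C), coda /∅/ ok → licit
nneg — violates constraint (d): adjacent identical consonants /nn/ → illicit
te — σ1 onset /t/, coda /∅/ ok → licit
fo — σ1 onset /f/, coda /∅/ ok → licit

nneg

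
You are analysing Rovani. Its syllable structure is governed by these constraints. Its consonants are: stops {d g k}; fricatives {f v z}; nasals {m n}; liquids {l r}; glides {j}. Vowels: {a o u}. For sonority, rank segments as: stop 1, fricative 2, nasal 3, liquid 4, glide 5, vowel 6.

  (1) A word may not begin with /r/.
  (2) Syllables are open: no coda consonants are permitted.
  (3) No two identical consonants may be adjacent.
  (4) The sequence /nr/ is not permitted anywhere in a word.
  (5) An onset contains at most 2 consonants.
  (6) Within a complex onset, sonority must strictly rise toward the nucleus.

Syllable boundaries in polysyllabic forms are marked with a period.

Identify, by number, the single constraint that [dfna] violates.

[dfna]: syllable 1 onset /dfn/ has 3 consonants (> 2).
This is a violation of constraint 5: "An onset contains at most 2 consonants."
The remaining constraints (1, 2, 3, 4, 6) are satisfied.

5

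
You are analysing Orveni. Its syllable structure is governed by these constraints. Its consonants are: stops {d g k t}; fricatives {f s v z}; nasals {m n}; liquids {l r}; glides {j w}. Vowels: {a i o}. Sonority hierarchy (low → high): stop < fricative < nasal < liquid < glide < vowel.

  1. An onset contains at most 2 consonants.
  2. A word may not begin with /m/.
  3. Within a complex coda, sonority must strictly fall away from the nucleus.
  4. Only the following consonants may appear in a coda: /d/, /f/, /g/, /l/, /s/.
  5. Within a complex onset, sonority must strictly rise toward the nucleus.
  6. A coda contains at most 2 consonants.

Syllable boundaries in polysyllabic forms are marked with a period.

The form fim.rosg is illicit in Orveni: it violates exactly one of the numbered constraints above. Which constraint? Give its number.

4

fim.rosg: syllable 1 coda contains /m/, which is not a licensed coda consonant.
This is a violation of constraint 4: "Only the following consonants may appear in a coda: /d/, /f/, /g/, /l/, /s/."
The remaining constraints (1, 2, 3, 5, 6) are satisfied.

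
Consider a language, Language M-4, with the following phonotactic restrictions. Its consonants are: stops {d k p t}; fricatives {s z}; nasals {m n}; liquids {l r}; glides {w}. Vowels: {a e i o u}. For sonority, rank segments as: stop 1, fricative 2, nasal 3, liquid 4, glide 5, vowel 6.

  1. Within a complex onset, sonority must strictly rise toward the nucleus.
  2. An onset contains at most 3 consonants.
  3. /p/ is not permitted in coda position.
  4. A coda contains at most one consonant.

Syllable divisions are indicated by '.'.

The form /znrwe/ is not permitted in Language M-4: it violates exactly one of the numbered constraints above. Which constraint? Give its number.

2

/znrwe/: syllable 1 onset /znrw/ has 4 consonants (> 3).
This is a violation of constraint 2: "An onset contains at most 3 consonants."
The remaining constraints (1, 3, 4) are satisfied.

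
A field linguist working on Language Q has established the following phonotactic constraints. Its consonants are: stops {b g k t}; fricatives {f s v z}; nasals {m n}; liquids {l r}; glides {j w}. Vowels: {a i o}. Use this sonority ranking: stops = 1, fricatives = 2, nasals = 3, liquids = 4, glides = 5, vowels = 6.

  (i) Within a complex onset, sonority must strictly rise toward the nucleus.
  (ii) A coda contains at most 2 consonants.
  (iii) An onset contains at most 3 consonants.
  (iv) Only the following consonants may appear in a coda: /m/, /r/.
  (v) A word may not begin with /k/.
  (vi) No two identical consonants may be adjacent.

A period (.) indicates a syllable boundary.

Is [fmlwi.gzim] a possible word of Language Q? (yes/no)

[fmlwi.gzim] — violates constraint (iii): syllable 1 onset /fmlw/ has 4 consonants (> 3) → ill-formed

no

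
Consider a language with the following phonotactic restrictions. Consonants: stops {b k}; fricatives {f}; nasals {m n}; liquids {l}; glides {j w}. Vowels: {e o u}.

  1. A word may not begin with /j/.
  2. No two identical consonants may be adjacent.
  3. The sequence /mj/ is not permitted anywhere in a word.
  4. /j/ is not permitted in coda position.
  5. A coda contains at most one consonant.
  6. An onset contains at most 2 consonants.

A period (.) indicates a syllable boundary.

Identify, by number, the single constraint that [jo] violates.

[jo]: word begins with /j/.
This is a violation of constraint 1: "A word may not begin with /j/."
The remaining constraints (2, 3, 4, 5, 6) are satisfied.

1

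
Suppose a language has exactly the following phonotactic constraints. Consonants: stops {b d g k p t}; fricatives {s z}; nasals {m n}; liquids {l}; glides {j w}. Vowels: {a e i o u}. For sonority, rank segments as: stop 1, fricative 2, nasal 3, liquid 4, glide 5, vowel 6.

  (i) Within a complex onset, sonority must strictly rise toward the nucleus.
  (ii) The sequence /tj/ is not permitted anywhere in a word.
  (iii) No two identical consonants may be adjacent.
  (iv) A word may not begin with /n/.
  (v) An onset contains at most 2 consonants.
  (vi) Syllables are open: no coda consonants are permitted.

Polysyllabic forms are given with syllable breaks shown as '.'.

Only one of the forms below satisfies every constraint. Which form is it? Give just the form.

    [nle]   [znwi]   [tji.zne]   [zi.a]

[nle] — violates constraint (iv): word begins with /n/ → not permitted
[znwi] — violates constraint (v): syllable 1 onset /znw/ has 3 consonants (> 2) → not permitted
[tji.zne] — violates constraint (ii): contains banned sequence /tj/ → not permitted
[zi.a] — σ1 onset /z/, coda /∅/ ok; σ2 onset /∅/, coda /∅/ ok → permitted

[zi.a]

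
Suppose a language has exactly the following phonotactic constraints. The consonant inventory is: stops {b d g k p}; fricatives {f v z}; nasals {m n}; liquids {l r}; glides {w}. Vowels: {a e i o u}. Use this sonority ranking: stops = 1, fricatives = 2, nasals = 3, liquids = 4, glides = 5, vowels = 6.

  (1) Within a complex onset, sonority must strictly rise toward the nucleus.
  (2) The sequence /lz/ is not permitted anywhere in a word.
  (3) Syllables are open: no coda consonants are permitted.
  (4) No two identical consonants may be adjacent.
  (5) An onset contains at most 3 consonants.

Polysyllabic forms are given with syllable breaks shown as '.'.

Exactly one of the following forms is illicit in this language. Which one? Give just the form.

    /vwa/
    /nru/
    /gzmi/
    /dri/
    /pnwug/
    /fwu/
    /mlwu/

/vwa/ — σ1 onset /vw/ (2→5 rises), coda /∅/ ok → licit
/nru/ — σ1 onset /nr/ (3→4 rises), coda /∅/ ok → licit
/gzmi/ — σ1 onset /gzm/ (1→2→3 rises), coda /∅/ ok → licit
/dri/ — σ1 onset /dr/ (1→4 rises), coda /∅/ ok → licit
/pnwug/ — violates constraint 3: syllable 1 coda /g/ has 1 consonant (> 0) → illicit
/fwu/ — σ1 onset /fw/ (2→5 rises), coda /∅/ ok → licit
/mlwu/ — σ1 onset /mlw/ (3→4→5 rises), coda /∅/ ok → licit

/pnwug/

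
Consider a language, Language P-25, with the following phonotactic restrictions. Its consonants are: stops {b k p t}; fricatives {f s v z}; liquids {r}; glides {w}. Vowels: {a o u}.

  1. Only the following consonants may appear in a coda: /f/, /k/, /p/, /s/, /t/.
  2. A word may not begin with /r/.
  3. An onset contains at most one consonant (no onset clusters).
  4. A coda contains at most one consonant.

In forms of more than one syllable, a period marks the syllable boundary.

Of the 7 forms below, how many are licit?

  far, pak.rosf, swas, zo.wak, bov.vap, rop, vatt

far — violates constraint 1: syllable 1 coda contains /r/, which is not a licensed coda consonant → illicit
pak.rosf — violates constraint 4: syllable 2 coda /sf/ has 2 consonants (> 1) → illicit
swas — violates constraint 3: syllable 1 onset /sw/ has 2 consonants (> 1) → illicit
zo.wak — σ1 onset /z/, coda /∅/ ok; σ2 onset /w/, coda /k/ ok → licit
bov.vap — violates constraint 1: syllable 1 coda contains /v/, which is not a licensed coda consonant → illicit
rop — violates constraint 2: word begins with /r/ → illicit
vatt — violates constraint 4: syllable 1 coda /tt/ has 2 consonants (> 1) → illicit
Licit: zo.wak → 1.

1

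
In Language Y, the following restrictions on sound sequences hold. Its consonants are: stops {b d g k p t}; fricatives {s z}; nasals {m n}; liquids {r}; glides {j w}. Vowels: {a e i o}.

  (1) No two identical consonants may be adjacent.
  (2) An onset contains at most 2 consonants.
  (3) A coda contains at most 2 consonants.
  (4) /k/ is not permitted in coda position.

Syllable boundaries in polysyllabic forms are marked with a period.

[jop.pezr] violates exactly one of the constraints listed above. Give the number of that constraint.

1

[jop.pezr]: adjacent identical consonants /pp/.
This is a violation of constraint 1: "No two identical consonants may be adjacent."
The remaining constraints (2, 3, 4) are satisfied.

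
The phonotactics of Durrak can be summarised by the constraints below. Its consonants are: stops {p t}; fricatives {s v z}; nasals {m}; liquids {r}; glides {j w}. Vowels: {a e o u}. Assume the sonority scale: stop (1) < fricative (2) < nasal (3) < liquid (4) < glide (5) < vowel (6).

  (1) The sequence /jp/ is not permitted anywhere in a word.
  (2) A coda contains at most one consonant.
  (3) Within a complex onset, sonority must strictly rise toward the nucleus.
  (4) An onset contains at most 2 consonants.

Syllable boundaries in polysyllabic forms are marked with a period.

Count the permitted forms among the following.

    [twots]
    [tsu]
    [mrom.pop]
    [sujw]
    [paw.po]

3

[twots] — violates constraint 2: syllable 1 coda /ts/ has 2 consonants (> 1) → not permitted
[tsu] — σ1 onset /ts/ (1→2 rises), coda /∅/ ok → permitted
[mrom.pop] — σ1 onset /mr/ (3→4 rises), coda /m/ ok; σ2 onset /p/, coda /p/ ok → permitted
[sujw] — violates constraint 2: syllable 1 coda /jw/ has 2 consonants (> 1) → not permitted
[paw.po] — σ1 onset /p/, coda /w/ ok; σ2 onset /p/, coda /∅/ ok → permitted
Permitted: [tsu], [mrom.pop], [paw.po] → 3.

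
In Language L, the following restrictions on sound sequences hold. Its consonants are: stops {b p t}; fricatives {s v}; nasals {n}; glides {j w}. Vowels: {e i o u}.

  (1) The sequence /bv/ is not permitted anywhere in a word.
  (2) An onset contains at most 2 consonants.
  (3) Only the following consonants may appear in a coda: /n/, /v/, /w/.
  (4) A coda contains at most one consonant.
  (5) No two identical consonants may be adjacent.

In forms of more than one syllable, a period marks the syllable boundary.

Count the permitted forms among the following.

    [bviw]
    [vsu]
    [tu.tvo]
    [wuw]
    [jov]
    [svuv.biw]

[bviw] — violates constraint 1: contains banned sequence /bv/ → not permitted
[vsu] — σ1 onset /vs/ (2C), coda /∅/ ok → permitted
[tu.tvo] — σ1 onset /t/, coda /∅/ ok; σ2 onset /tv/ (2C), coda /∅/ ok → permitted
[wuw] — σ1 onset /w/, coda /w/ ok → permitted
[jov] — σ1 onset /j/, coda /v/ ok → permitted
[svuv.biw] — σ1 onset /sv/ (2C), coda /v/ ok; σ2 onset /b/, coda /w/ ok → permitted
Permitted: [vsu], [tu.tvo], [wuw], [jov], [svuv.biw] → 5.

5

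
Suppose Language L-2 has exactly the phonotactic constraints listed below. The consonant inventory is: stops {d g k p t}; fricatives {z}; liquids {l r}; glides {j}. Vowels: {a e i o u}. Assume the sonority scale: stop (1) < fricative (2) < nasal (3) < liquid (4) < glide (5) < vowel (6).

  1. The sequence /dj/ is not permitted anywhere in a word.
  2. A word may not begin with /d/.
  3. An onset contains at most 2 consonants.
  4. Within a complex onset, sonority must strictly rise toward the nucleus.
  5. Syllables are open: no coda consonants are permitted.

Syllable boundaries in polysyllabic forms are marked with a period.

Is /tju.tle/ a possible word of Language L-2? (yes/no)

/tju.tle/ — σ1 onset /tj/ (1→5 rises), coda /∅/ ok; σ2 onset /tl/ (1→4 rises), coda /∅/ ok → well-formed

yes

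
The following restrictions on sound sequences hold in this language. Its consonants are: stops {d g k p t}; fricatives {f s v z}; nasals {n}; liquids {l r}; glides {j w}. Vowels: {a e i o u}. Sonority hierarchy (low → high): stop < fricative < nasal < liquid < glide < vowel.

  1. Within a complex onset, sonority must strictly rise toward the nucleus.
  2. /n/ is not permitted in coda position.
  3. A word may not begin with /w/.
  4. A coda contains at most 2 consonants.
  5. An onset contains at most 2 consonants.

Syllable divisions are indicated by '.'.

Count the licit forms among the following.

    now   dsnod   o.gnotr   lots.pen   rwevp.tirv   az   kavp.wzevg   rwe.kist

now — σ1 onset /n/, coda /w/ ok → licit
dsnod — violates constraint 5: syllable 1 onset /dsn/ has 3 consonants (> 2) → illicit
o.gnotr — σ1 onset /∅/, coda /∅/ ok; σ2 onset /gn/ (1→3 rises), coda /tr/ (2C) ok → licit
lots.pen — violates constraint 2: syllable 2 coda contains /n/ → illicit
rwevp.tirv — σ1 onset /rw/ (4→5 rises), coda /vp/ (2C) ok; σ2 onset /t/, coda /rv/ (2C) ok → licit
az — σ1 onset /∅/, coda /z/ ok → licit
kavp.wzevg — violates constraint 1: syllable 2 onset /wz/: /w/ (glide, 5) → /z/ (fricative, 2) does not rise → illicit
rwe.kist — σ1 onset /rw/ (4→5 rises), coda /∅/ ok; σ2 onset /k/, coda /st/ (2C) ok → licit
Licit: now, o.gnotr, rwevp.tirv, az, rwe.kist → 5.

5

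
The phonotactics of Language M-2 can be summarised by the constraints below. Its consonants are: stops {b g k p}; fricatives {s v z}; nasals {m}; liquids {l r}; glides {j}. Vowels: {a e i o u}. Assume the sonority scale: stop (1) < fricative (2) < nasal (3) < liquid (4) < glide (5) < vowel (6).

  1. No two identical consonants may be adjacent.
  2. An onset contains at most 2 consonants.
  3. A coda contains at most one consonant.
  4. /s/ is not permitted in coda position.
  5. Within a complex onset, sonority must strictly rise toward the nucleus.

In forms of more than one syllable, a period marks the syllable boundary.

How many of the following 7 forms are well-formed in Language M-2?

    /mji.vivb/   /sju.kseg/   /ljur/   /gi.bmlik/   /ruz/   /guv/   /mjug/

/mji.vivb/ — violates constraint 3: syllable 2 coda /vb/ has 2 consonants (> 1) → ill-formed
/sju.kseg/ — σ1 onset /sj/ (2→5 rises), coda /∅/ ok; σ2 onset /ks/ (1→2 rises), coda /g/ ok → well-formed
/ljur/ — σ1 onset /lj/ (4→5 rises), coda /r/ ok → well-formed
/gi.bmlik/ — violates constraint 2: syllable 2 onset /bml/ has 3 consonants (> 2) → ill-formed
/ruz/ — σ1 onset /r/, coda /z/ ok → well-formed
/guv/ — σ1 onset /g/, coda /v/ ok → well-formed
/mjug/ — σ1 onset /mj/ (3→5 rises), coda /g/ ok → well-formed
Well-formed: /sju.kseg/, /ljur/, /ruz/, /guv/, /mjug/ → 5.

5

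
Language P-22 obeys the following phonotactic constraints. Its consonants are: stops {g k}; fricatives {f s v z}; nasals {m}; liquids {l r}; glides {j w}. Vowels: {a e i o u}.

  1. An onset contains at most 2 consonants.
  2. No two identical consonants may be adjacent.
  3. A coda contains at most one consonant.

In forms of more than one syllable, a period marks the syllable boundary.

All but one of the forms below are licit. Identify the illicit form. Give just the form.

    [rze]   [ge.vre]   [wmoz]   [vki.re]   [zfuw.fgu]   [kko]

[rze] — σ1 onset /rz/ (2C), coda /∅/ ok → licit
[ge.vre] — σ1 onset /g/, coda /∅/ ok; σ2 onset /vr/ (2C), coda /∅/ ok → licit
[wmoz] — σ1 onset /wm/ (2C), coda /z/ ok → licit
[vki.re] — σ1 onset /vk/ (2C), coda /∅/ ok; σ2 onset /r/, coda /∅/ ok → licit
[zfuw.fgu] — σ1 onset /zf/ (2C), coda /w/ ok; σ2 onset /fg/ (2C), coda /∅/ ok → licit
[kko] — violates constraint 2: adjacent identical consonants /kk/ → illicit

[kko]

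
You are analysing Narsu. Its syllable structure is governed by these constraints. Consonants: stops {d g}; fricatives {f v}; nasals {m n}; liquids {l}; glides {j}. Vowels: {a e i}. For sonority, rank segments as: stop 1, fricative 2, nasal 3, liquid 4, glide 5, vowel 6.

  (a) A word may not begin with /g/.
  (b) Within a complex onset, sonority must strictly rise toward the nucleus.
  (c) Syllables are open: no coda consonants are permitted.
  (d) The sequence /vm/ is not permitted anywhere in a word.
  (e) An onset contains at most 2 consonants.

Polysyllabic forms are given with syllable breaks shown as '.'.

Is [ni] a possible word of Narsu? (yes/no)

yes

[ni] — σ1 onset /n/, coda /∅/ ok → licit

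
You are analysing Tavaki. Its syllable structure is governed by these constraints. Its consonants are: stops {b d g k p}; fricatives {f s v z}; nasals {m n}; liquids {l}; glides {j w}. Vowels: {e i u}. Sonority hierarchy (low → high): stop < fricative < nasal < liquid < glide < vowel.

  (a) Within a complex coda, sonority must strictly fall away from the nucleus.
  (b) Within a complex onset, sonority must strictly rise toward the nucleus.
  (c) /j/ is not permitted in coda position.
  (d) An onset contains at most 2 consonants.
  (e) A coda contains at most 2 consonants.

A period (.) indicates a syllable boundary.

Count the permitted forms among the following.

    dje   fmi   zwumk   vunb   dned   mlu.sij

5

dje — σ1 onset /dj/ (1→5 rises), coda /∅/ ok → permitted
fmi — σ1 onset /fm/ (2→3 rises), coda /∅/ ok → permitted
zwumk — σ1 onset /zw/ (2→5 rises), coda /mk/ (3→1 falls) ok → permitted
vunb — σ1 onset /v/, coda /nb/ (3→1 falls) ok → permitted
dned — σ1 onset /dn/ (1→3 rises), coda /d/ ok → permitted
mlu.sij — violates constraint (c): syllable 2 coda contains /j/ → not permitted
Permitted: dje, fmi, zwumk, vunb, dned → 5.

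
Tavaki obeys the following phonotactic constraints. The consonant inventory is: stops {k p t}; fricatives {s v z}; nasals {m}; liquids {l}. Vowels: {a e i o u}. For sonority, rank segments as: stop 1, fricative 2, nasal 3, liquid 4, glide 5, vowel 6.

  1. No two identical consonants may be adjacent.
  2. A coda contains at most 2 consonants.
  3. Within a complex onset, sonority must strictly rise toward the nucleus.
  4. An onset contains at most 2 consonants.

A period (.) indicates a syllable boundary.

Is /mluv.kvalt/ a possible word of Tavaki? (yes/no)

yes

/mluv.kvalt/ — σ1 onset /ml/ (3→4 rises), coda /v/ ok; σ2 onset /kv/ (1→2 rises), coda /lt/ (2C) ok → well-formed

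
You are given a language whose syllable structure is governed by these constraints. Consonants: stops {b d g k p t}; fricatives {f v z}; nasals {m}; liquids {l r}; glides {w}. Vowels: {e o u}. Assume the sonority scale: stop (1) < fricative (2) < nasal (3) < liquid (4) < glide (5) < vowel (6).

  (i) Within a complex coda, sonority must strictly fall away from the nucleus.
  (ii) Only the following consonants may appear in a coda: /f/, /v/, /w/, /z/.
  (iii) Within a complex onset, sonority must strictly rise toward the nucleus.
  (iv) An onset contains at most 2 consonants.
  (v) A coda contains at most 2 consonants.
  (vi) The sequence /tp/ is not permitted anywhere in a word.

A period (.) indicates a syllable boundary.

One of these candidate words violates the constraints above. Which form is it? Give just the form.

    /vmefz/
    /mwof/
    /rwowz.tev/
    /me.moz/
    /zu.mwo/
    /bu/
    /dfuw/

/vmefz/

/vmefz/ — violates constraint (i): syllable 1 coda /fz/: /f/ (fricative, 2) → /z/ (fricative, 2) does not fall → phonotactically illegal
/mwof/ — σ1 onset /mw/ (3→5 rises), coda /f/ ok → phonotactically legal
/rwowz.tev/ — σ1 onset /rw/ (4→5 rises), coda /wz/ (5→2 falls) ok; σ2 onset /t/, coda /v/ ok → phonotactically legal
/me.moz/ — σ1 onset /m/, coda /∅/ ok; σ2 onset /m/, coda /z/ ok → phonotactically legal
/zu.mwo/ — σ1 onset /z/, coda /∅/ ok; σ2 onset /mw/ (3→5 rises), coda /∅/ ok → phonotactically legal
/bu/ — σ1 onset /b/, coda /∅/ ok → phonotactically legal
/dfuw/ — σ1 onset /df/ (1→2 rises), coda /w/ ok → phonotactically legal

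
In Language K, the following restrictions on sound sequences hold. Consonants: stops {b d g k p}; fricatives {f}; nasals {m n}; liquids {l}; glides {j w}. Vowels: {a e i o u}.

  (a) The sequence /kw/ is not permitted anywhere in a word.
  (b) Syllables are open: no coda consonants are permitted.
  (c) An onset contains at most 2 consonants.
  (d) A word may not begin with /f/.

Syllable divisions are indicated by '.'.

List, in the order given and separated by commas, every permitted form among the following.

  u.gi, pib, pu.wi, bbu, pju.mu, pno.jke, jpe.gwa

u.gi — σ1 onset /∅/, coda /∅/ ok; σ2 onset /g/, coda /∅/ ok → permitted
pib — violates constraint (b): syllable 1 coda /b/ has 1 consonant (> 0) → not permitted
pu.wi — σ1 onset /p/, coda /∅/ ok; σ2 onset /w/, coda /∅/ ok → permitted
bbu — σ1 onset /bb/ (2C), coda /∅/ ok → permitted
pju.mu — σ1 onset /pj/ (2C), coda /∅/ ok; σ2 onset /m/, coda /∅/ ok → permitted
pno.jke — σ1 onset /pn/ (2C), coda /∅/ ok; σ2 onset /jk/ (2C), coda /∅/ ok → permitted
jpe.gwa — σ1 onset /jp/ (2C), coda /∅/ ok; σ2 onset /gw/ (2C), coda /∅/ ok → permitted

u.gi, pu.wi, bbu, pju.mu, pno.jke, jpe.gwa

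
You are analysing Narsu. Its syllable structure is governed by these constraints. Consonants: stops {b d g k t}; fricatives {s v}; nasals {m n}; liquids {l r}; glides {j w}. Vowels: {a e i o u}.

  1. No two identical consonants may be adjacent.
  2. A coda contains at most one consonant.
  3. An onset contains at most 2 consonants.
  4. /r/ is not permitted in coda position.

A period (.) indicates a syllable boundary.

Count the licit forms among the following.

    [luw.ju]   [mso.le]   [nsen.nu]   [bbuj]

2

[luw.ju] — σ1 onset /l/, coda /w/ ok; σ2 onset /j/, coda /∅/ ok → licit
[mso.le] — σ1 onset /ms/ (2C), coda /∅/ ok; σ2 onset /l/, coda /∅/ ok → licit
[nsen.nu] — violates constraint 1: adjacent identical consonants /nn/ → illicit
[bbuj] — violates constraint 1: adjacent identical consonants /bb/ → illicit
Licit: [luw.ju], [mso.le] → 2.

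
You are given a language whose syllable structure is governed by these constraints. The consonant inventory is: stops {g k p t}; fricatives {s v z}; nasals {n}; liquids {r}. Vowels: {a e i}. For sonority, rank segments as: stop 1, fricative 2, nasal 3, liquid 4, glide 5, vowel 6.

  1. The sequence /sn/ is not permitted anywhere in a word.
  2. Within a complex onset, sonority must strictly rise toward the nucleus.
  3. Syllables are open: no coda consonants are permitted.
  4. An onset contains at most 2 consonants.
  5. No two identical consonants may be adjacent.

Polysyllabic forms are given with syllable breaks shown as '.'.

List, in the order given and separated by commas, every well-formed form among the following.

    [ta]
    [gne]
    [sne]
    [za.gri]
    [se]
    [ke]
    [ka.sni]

[ta], [gne], [za.gri], [se], [ke]

[ta] — σ1 onset /t/, coda /∅/ ok → well-formed
[gne] — σ1 onset /gn/ (1→3 rises), coda /∅/ ok → well-formed
[sne] — violates constraint 1: contains banned sequence /sn/ → ill-formed
[za.gri] — σ1 onset /z/, coda /∅/ ok; σ2 onset /gr/ (1→4 rises), coda /∅/ ok → well-formed
[se] — σ1 onset /s/, coda /∅/ ok → well-formed
[ke] — σ1 onset /k/, coda /∅/ ok → well-formed
[ka.sni] — violates constraint 1: contains banned sequence /sn/ → ill-formed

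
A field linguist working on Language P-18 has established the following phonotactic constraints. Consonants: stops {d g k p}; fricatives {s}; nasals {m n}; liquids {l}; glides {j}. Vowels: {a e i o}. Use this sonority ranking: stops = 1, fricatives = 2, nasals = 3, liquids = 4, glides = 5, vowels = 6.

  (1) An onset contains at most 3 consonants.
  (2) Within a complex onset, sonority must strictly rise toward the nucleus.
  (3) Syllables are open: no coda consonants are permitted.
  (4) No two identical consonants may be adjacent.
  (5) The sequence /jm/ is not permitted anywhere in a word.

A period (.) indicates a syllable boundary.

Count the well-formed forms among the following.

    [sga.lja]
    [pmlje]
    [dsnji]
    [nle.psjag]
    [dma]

[sga.lja] — violates constraint 2: syllable 1 onset /sg/: /s/ (fricative, 2) → /g/ (stop, 1) does not rise → ill-formed
[pmlje] — violates constraint 1: syllable 1 onset /pmlj/ has 4 consonants (> 3) → ill-formed
[dsnji] — violates constraint 1: syllable 1 onset /dsnj/ has 4 consonants (> 3) → ill-formed
[nle.psjag] — violates constraint 3: syllable 2 coda /g/ has 1 consonant (> 0) → ill-formed
[dma] — σ1 onset /dm/ (1→3 rises), coda /∅/ ok → well-formed
Well-formed: [dma] → 1.

1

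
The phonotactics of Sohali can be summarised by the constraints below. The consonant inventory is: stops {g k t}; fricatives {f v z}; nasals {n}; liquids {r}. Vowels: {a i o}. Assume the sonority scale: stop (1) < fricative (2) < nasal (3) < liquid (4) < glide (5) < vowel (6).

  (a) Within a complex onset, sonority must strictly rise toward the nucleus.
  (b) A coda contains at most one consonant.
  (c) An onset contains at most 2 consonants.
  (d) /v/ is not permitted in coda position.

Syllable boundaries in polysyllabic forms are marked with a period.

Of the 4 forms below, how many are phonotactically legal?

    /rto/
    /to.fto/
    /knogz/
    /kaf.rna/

0

/rto/ — violates constraint (a): syllable 1 onset /rt/: /r/ (liquid, 4) → /t/ (stop, 1) does not rise → phonotactically illegal
/to.fto/ — violates constraint (a): syllable 2 onset /ft/: /f/ (fricative, 2) → /t/ (stop, 1) does not rise → phonotactically illegal
/knogz/ — violates constraint (b): syllable 1 coda /gz/ has 2 consonants (> 1) → phonotactically illegal
/kaf.rna/ — violates constraint (a): syllable 2 onset /rn/: /r/ (liquid, 4) → /n/ (nasal, 3) does not rise → phonotactically illegal
No form is phonotactically legal → 0.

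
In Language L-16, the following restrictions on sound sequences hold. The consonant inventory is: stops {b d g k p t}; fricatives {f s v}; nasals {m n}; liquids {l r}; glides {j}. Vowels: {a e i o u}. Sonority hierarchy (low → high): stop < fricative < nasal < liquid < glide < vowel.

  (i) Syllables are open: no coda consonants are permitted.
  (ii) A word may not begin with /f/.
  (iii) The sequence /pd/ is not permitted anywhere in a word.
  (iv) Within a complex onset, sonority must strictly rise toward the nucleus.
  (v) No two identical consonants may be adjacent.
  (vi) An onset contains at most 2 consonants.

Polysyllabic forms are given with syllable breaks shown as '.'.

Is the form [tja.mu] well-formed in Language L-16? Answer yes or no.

[tja.mu] — σ1 onset /tj/ (1→5 rises), coda /∅/ ok; σ2 onset /m/, coda /∅/ ok → well-formed

yes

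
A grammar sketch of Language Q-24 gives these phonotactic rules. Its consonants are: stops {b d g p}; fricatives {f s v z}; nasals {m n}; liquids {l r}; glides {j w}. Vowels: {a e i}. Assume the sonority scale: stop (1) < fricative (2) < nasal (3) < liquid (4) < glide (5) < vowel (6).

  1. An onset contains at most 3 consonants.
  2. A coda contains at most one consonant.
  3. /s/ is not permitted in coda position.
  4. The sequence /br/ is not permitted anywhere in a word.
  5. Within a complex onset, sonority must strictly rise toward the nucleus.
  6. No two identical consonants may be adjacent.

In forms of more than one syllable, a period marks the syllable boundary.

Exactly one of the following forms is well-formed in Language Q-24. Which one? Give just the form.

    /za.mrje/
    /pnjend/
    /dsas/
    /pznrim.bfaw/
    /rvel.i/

/za.mrje/

/za.mrje/ — σ1 onset /z/, coda /∅/ ok; σ2 onset /mrj/ (3→4→5 rises), coda /∅/ ok → well-formed
/pnjend/ — violates constraint 2: syllable 1 coda /nd/ has 2 consonants (> 1) → ill-formed
/dsas/ — violates constraint 3: syllable 1 coda contains /s/ → ill-formed
/pznrim.bfaw/ — violates constraint 1: syllable 1 onset /pznr/ has 4 consonants (> 3) → ill-formed
/rvel.i/ — violates constraint 5: syllable 1 onset /rv/: /r/ (liquid, 4) → /v/ (fricative, 2) does not rise → ill-formed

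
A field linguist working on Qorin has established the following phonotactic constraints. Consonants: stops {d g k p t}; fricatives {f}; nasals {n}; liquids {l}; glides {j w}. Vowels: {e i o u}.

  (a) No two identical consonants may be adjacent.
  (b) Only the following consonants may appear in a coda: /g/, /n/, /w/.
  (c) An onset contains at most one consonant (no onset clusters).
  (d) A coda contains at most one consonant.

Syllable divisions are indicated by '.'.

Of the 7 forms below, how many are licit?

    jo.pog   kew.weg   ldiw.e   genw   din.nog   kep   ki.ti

jo.pog — σ1 onset /j/, coda /∅/ ok; σ2 onset /p/, coda /g/ ok → licit
kew.weg — violates constraint (a): adjacent identical consonants /ww/ → illicit
ldiw.e — violates constraint (c): syllable 1 onset /ld/ has 2 consonants (> 1) → illicit
genw — violates constraint (d): syllable 1 coda /nw/ has 2 consonants (> 1) → illicit
din.nog — violates constraint (a): adjacent identical consonants /nn/ → illicit
kep — violates constraint (b): syllable 1 coda contains /p/, which is not a licensed coda consonant → illicit
ki.ti — σ1 onset /k/, coda /∅/ ok; σ2 onset /t/, coda /∅/ ok → licit
Licit: jo.pog, ki.ti → 2.

2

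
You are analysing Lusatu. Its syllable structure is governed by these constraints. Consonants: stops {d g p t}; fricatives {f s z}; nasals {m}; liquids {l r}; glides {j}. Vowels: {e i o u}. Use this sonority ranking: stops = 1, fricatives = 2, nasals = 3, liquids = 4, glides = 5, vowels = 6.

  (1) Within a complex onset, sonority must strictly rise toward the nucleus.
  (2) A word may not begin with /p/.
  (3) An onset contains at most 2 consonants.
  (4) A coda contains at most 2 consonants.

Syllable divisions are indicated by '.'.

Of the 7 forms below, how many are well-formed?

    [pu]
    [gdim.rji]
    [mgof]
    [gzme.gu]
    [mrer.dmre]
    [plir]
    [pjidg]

[pu] — violates constraint 2: word begins with /p/ → ill-formed
[gdim.rji] — violates constraint 1: syllable 1 onset /gd/: /g/ (stop, 1) → /d/ (stop, 1) does not rise → ill-formed
[mgof] — violates constraint 1: syllable 1 onset /mg/: /m/ (nasal, 3) → /g/ (stop, 1) does not rise → ill-formed
[gzme.gu] — violates constraint 3: syllable 1 onset /gzm/ has 3 consonants (> 2) → ill-formed
[mrer.dmre] — violates constraint 3: syllable 2 onset /dmr/ has 3 consonants (> 2) → ill-formed
[plir] — violates constraint 2: word begins with /p/ → ill-formed
[pjidg] — violates constraint 2: word begins with /p/ → ill-formed
No form is well-formed → 0.

0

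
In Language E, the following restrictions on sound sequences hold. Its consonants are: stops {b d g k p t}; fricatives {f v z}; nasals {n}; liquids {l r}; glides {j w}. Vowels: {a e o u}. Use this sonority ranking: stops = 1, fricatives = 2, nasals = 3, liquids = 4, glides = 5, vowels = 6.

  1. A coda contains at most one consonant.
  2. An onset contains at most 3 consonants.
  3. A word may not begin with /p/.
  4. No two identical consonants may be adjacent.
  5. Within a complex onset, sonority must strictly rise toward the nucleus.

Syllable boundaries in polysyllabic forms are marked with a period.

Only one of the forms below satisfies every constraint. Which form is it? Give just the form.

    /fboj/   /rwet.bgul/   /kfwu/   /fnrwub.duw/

/kfwu/

/fboj/ — violates constraint 5: syllable 1 onset /fb/: /f/ (fricative, 2) → /b/ (stop, 1) does not rise → phonotactically illegal
/rwet.bgul/ — violates constraint 5: syllable 2 onset /bg/: /b/ (stop, 1) → /g/ (stop, 1) does not rise → phonotactically illegal
/kfwu/ — σ1 onset /kfw/ (1→2→5 rises), coda /∅/ ok → phonotactically legal
/fnrwub.duw/ — violates constraint 2: syllable 1 onset /fnrw/ has 4 consonants (> 3) → phonotactically illegal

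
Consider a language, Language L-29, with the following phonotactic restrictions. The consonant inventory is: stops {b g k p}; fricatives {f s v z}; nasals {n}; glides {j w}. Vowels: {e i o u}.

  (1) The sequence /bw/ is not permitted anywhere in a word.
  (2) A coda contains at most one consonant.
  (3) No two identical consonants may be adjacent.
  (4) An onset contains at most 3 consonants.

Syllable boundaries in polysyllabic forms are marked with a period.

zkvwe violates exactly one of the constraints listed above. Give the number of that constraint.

4

zkvwe: syllable 1 onset /zkvw/ has 4 consonants (> 3).
This is a violation of constraint 4: "An onset contains at most 3 consonants."
The remaining constraints (1, 2, 3) are satisfied.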